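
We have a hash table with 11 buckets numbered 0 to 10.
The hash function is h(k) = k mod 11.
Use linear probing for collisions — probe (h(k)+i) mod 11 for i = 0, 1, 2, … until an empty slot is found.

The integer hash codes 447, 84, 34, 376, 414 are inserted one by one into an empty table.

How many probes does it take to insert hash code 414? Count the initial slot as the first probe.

447 hashes to 7; slot 7 is free -> place at 7.
84 hashes to 7; 7 taken -> place at 8.
34 hashes to 1; slot 1 is free -> place at 1.
376 hashes to 2; slot 2 is free -> place at 2.
414 hashes to 7; 7,8 taken -> place at 9.
Table: [—, 34, 376, —, —, —, —, 447, 84, 414, —]

3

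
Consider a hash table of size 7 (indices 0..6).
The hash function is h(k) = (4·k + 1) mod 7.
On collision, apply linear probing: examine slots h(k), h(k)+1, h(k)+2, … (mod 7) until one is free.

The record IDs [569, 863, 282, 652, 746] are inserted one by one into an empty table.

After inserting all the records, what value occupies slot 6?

746

Insert 569: h=2, slot 2 empty → index 2.
Insert 863: h=2, slot 2 occupied → index 3.
Insert 282: h=2, slots 2,3 occupied → index 4.
Insert 652: h=5, slot 5 empty → index 5.
Insert 746: h=3, slots 3,4,5 occupied → index 6.
Table: [., ., 569, 863, 282, 652, 746]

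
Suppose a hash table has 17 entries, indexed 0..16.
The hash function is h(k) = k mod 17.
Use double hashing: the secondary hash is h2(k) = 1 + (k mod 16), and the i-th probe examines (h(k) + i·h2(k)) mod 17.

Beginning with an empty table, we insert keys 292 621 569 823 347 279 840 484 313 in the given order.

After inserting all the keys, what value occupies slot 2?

347

292 hashes to 3; slot 3 is free => place at 3.
621 hashes to 9; slot 9 is free => place at 9.
569 hashes to 8; slot 8 is free => place at 8.
823 hashes to 7; slot 7 is free => place at 7.
347 hashes to 7, h2=12; 7 taken => place at 2.
279 hashes to 7, h2=8; 7 taken => place at 15.
840 hashes to 7, h2=9; 7 taken => place at 16.
484 hashes to 8, h2=5; 8 taken => place at 13.
313 hashes to 7, h2=10; 7 taken => place at 0.
Table: [313, ., 347, 292, ., ., ., 823, 569, 621, ., ., ., 484, ., 279, 840]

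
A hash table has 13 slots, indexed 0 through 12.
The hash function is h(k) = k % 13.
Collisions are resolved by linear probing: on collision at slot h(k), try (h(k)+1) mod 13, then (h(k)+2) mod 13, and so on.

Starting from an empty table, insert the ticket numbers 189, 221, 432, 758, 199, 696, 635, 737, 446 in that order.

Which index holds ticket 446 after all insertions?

189: h=7 -> slot 7
221: h=0 -> slot 0
432: h=3 -> slot 3
758: h=4 -> slot 4
199: h=4, probe 4,5 -> slot 5
696: h=7, probe 7,8 -> slot 8
635: h=11 -> slot 11
737: h=9 -> slot 9
446: h=4, probe 4,5,6 -> slot 6
Table: [221, _, _, 432, 758, 199, 446, 189, 696, 737, _, 635, _]

6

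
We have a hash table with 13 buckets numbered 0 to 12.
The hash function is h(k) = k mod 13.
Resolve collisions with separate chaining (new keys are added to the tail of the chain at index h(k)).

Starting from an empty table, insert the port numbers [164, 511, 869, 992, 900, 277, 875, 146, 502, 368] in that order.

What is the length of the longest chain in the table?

Insert 164: h=8, bucket 8 empty → new chain.
Insert 511: h=4, bucket 4 empty → new chain.
Insert 869: h=11, bucket 11 empty → new chain.
Insert 992: h=4, bucket 4 nonempty → append to chain.
Insert 900: h=3, bucket 3 empty → new chain.
Insert 277: h=4, bucket 4 nonempty → append to chain.
Insert 875: h=4, bucket 4 nonempty → append to chain.
Insert 146: h=3, bucket 3 nonempty → append to chain.
Insert 502: h=8, bucket 8 nonempty → append to chain.
Insert 368: h=4, bucket 4 nonempty → append to chain.
Final buckets:
0: -
1: -
2: -
3: 900 -> 146
4: 511 -> 992 -> 277 -> 875 -> 368
5: -
6: -
7: -
8: 164 -> 502
9: -
10: -
11: 869
12: -

5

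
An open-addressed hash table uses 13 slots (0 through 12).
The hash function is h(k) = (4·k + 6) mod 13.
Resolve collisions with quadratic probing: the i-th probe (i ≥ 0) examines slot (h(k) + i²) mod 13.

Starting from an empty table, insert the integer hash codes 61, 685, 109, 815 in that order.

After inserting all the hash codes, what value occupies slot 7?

Insert 61: h=3, slot 3 empty → index 3.
Insert 685: h=3, slot 3 occupied → index 4.
Insert 109: h=0, slot 0 empty → index 0.
Insert 815: h=3, slots 3,4 occupied → index 7.
Table: [109, —, —, 61, 685, —, —, 815, —, —, —, —, —]

815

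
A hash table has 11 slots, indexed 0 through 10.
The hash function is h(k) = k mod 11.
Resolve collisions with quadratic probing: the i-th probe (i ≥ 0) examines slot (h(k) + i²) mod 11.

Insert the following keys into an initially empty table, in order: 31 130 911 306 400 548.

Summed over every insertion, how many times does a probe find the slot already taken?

10

Insert 31: h=9, slot 9 empty -> index 9.
Insert 130: h=9, slot 9 occupied -> index 10.
Insert 911: h=9, slots 9,10 occupied -> index 2.
Insert 306: h=9, slots 9,10,2 occupied -> index 7.
Insert 400: h=4, slot 4 empty -> index 4.
Insert 548: h=9, slots 9,10,2,7 occupied -> index 3.
Table: [—, —, 911, 548, 400, —, —, 306, —, 31, 130]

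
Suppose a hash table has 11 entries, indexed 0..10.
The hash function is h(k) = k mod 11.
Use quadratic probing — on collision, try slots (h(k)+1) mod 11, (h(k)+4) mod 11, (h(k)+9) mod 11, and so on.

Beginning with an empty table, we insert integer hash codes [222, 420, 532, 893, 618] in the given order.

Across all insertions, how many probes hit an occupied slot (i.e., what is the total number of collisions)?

Insert 222: h=2, slot 2 empty => index 2.
Insert 420: h=2, slot 2 occupied => index 3.
Insert 532: h=4, slot 4 empty => index 4.
Insert 893: h=2, slots 2,3 occupied => index 6.
Insert 618: h=2, slots 2,3,6 occupied => index 0.
Table: [618, ∅, 222, 420, 532, ∅, 893, ∅, ∅, ∅, ∅]

6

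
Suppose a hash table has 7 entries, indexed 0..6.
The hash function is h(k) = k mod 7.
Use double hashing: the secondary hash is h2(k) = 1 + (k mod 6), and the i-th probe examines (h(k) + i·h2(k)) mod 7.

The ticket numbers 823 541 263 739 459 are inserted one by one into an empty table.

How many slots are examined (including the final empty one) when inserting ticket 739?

Insert 823: h=4, slot 4 empty -> index 4.
Insert 541: h=2, slot 2 empty -> index 2.
Insert 263: h=4, h2=6, slot 4 occupied -> index 3.
Insert 739: h=4, h2=2, slot 4 occupied -> index 6.
Insert 459: h=4, h2=4, slot 4 occupied -> index 1.
Table: [_, 459, 541, 263, 823, _, 739]

2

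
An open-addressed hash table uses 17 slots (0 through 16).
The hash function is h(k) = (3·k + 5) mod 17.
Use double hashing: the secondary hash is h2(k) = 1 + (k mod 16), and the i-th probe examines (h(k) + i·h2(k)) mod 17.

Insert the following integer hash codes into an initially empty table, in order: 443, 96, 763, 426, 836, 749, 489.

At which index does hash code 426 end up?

2

443: h=8 => slot 8
96: h=4 => slot 4
763: h=16 => slot 16
426: h=8, h2=11, probe 8,2 => slot 2
836: h=14 => slot 14
749: h=8, h2=14, probe 8,5 => slot 5
489: h=10 => slot 10
Table: [—, —, 426, —, 96, 749, —, —, 443, —, 489, —, —, —, 836, —, 763]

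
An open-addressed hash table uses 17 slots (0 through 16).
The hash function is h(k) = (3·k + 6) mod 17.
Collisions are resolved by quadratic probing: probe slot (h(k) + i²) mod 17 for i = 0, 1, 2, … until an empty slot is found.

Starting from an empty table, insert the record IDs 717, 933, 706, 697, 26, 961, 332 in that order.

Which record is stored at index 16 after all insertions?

706

Insert 717: h=15, slot 15 empty => index 15.
Insert 933: h=0, slot 0 empty => index 0.
Insert 706: h=16, slot 16 empty => index 16.
Insert 697: h=6, slot 6 empty => index 6.
Insert 26: h=16, slots 16,0 occupied => index 3.
Insert 961: h=16, slots 16,0,3 occupied => index 8.
Insert 332: h=16, slots 16,0,3,8,15 occupied => index 7.
Table: [933, —, —, 26, —, —, 697, 332, 961, —, —, —, —, —, —, 717, 706]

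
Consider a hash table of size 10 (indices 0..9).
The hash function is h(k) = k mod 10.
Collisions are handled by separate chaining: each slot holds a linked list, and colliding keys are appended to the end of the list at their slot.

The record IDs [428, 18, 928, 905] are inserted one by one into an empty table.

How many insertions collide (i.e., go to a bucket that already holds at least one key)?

428 -> bucket 8
18 -> bucket 8 (collision)
928 -> bucket 8 (collision)
905 -> bucket 5
Final buckets:
0: .
1: .
2: .
3: .
4: .
5: 905
6: .
7: .
8: 428 -> 18 -> 928
9: .

2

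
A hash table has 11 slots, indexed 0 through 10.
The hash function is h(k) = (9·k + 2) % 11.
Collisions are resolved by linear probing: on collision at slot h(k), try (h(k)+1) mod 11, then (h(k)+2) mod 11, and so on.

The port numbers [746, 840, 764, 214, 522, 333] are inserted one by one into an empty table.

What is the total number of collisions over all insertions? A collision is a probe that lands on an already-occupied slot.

Insert 746: h=6, slot 6 empty → index 6.
Insert 840: h=5, slot 5 empty → index 5.
Insert 764: h=3, slot 3 empty → index 3.
Insert 214: h=3, slot 3 occupied → index 4.
Insert 522: h=3, slots 3,4,5,6 occupied → index 7.
Insert 333: h=7, slot 7 occupied → index 8.
Table: [_, _, _, 764, 214, 840, 746, 522, 333, _, _]

6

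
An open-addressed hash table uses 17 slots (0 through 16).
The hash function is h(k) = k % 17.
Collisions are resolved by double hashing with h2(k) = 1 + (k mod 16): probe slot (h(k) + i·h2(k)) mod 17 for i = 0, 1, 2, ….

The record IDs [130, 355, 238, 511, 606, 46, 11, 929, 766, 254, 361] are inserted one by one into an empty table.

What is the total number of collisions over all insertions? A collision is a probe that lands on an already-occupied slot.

130 hashes to 11; slot 11 is free => place at 11.
355 hashes to 15; slot 15 is free => place at 15.
238 hashes to 0; slot 0 is free => place at 0.
511 hashes to 1; slot 1 is free => place at 1.
606 hashes to 11, h2=15; 11 taken => place at 9.
46 hashes to 12; slot 12 is free => place at 12.
11 hashes to 11, h2=12; 11 taken => place at 6.
929 hashes to 11, h2=2; 11 taken => place at 13.
766 hashes to 1, h2=15; 1 taken => place at 16.
254 hashes to 16, h2=15; 16 taken => place at 14.
361 hashes to 4; slot 4 is free => place at 4.
Table: [238, 511, —, —, 361, —, 11, —, —, 606, —, 130, 46, 929, 254, 355, 766]

5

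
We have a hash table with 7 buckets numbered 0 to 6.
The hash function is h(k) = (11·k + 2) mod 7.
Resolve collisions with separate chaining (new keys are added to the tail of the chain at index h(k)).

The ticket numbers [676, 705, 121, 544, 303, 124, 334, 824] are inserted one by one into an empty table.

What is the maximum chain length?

5

676 → bucket 4
705 → bucket 1
121 → bucket 3
544 → bucket 1 (collision)
303 → bucket 3 (collision)
124 → bucket 1 (collision)
334 → bucket 1 (collision)
824 → bucket 1 (collision)
Final buckets:
0: _
1: 705 -> 544 -> 124 -> 334 -> 824
2: _
3: 121 -> 303
4: 676
5: _
6: _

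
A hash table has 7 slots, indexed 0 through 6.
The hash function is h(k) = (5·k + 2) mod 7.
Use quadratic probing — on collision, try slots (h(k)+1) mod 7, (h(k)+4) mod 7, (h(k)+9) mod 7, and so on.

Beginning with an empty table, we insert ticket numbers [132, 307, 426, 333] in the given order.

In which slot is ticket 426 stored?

1

Insert 132: h=4, slot 4 empty → index 4.
Insert 307: h=4, slot 4 occupied → index 5.
Insert 426: h=4, slots 4,5 occupied → index 1.
Insert 333: h=1, slot 1 occupied → index 2.
Table: [—, 426, 333, —, 132, 307, —]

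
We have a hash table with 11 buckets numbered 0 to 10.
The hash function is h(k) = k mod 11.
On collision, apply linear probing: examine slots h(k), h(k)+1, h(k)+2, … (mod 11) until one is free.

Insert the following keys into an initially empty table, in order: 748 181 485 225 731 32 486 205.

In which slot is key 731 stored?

7

Insert 748: h=0, slot 0 empty → index 0.
Insert 181: h=5, slot 5 empty → index 5.
Insert 485: h=1, slot 1 empty → index 1.
Insert 225: h=5, slot 5 occupied → index 6.
Insert 731: h=5, slots 5,6 occupied → index 7.
Insert 32: h=10, slot 10 empty → index 10.
Insert 486: h=2, slot 2 empty → index 2.
Insert 205: h=7, slot 7 occupied → index 8.
Table: [748, 485, 486, ∅, ∅, 181, 225, 731, 205, ∅, 32]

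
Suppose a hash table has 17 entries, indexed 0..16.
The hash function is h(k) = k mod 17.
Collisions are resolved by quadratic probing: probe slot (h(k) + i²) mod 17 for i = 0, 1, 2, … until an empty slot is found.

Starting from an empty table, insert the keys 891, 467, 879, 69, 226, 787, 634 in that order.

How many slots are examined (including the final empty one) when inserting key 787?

2

891 hashes to 7; slot 7 is free → place at 7.
467 hashes to 8; slot 8 is free → place at 8.
879 hashes to 12; slot 12 is free → place at 12.
69 hashes to 1; slot 1 is free → place at 1.
226 hashes to 5; slot 5 is free → place at 5.
787 hashes to 5; 5 taken → place at 6.
634 hashes to 5; 5,6 taken → place at 9.
Table: [∅, 69, ∅, ∅, ∅, 226, 787, 891, 467, 634, ∅, ∅, 879, ∅, ∅, ∅, ∅]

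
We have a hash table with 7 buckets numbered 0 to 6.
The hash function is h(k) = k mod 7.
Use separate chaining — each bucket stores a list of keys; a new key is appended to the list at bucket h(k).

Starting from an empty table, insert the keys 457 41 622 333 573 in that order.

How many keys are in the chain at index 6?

Insert 457: h=2, bucket 2 empty → new chain.
Insert 41: h=6, bucket 6 empty → new chain.
Insert 622: h=6, bucket 6 nonempty → append to chain.
Insert 333: h=4, bucket 4 empty → new chain.
Insert 573: h=6, bucket 6 nonempty → append to chain.
Final buckets:
0: ∅
1: ∅
2: 457
3: ∅
4: 333
5: ∅
6: 41 -> 622 -> 573

3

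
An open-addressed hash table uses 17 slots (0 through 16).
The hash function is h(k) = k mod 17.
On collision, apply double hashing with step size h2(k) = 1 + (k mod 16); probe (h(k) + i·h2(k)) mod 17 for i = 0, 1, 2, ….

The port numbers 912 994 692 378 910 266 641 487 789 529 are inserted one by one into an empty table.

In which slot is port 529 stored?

6

912: h=11 → slot 11
994: h=8 → slot 8
692: h=12 → slot 12
378: h=4 → slot 4
910: h=9 → slot 9
266: h=11, h2=11, probe 11,5 → slot 5
641: h=12, h2=2, probe 12,14 → slot 14
487: h=11, h2=8, probe 11,2 → slot 2
789: h=7 → slot 7
529: h=2, h2=2, probe 2,4,6 → slot 6
Table: [—, —, 487, —, 378, 266, 529, 789, 994, 910, —, 912, 692, —, 641, —, —]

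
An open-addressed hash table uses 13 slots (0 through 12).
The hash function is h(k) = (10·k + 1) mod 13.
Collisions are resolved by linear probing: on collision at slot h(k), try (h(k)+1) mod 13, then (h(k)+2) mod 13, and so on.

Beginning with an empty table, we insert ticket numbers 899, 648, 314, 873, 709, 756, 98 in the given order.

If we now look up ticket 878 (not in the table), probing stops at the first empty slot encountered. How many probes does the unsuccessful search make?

8

Insert 899: h=8, slot 8 empty -> index 8.
Insert 648: h=7, slot 7 empty -> index 7.
Insert 314: h=8, slot 8 occupied -> index 9.
Insert 873: h=8, slots 8,9 occupied -> index 10.
Insert 709: h=6, slot 6 empty -> index 6.
Insert 756: h=8, slots 8,9,10 occupied -> index 11.
Insert 98: h=6, slots 6,7,8,9,10,11 occupied -> index 12.
Table: [-, -, -, -, -, -, 709, 648, 899, 314, 873, 756, 98]
Lookup 878: h=6, probe 6,7,8,9,10,11,12,0 → slot 0 empty, not found.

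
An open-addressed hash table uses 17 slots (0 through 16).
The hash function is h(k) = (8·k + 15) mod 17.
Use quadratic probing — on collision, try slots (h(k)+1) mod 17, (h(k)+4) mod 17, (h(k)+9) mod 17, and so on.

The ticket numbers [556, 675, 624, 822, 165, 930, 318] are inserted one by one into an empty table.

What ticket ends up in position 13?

624

Insert 556: h=9, slot 9 empty -> index 9.
Insert 675: h=9, slot 9 occupied -> index 10.
Insert 624: h=9, slots 9,10 occupied -> index 13.
Insert 822: h=12, slot 12 empty -> index 12.
Insert 165: h=9, slots 9,10,13 occupied -> index 1.
Insert 930: h=9, slots 9,10,13,1 occupied -> index 8.
Insert 318: h=9, slots 9,10,13,1,8 occupied -> index 0.
Table: [318, 165, -, -, -, -, -, -, 930, 556, 675, -, 822, 624, -, -, -]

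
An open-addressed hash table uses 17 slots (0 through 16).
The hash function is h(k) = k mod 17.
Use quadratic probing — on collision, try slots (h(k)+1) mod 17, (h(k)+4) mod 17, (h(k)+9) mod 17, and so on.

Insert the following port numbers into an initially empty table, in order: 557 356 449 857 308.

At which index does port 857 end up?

8

557 hashes to 13; slot 13 is free => place at 13.
356 hashes to 16; slot 16 is free => place at 16.
449 hashes to 7; slot 7 is free => place at 7.
857 hashes to 7; 7 taken => place at 8.
308 hashes to 2; slot 2 is free => place at 2.
Table: [-, -, 308, -, -, -, -, 449, 857, -, -, -, -, 557, -, -, 356]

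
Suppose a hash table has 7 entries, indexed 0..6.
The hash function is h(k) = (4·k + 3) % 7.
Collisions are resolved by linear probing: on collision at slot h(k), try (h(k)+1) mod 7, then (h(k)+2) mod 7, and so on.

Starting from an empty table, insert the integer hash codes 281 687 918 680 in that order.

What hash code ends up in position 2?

918

281 hashes to 0; slot 0 is free → place at 0.
687 hashes to 0; 0 taken → place at 1.
918 hashes to 0; 0,1 taken → place at 2.
680 hashes to 0; 0,1,2 taken → place at 3.
Table: [281, 687, 918, 680, ∅, ∅, ∅]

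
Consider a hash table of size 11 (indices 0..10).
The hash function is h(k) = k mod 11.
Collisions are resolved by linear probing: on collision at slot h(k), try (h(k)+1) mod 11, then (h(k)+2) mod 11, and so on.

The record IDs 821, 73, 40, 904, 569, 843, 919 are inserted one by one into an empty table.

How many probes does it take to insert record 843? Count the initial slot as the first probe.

821: h=7 => slot 7
73: h=7, probe 7,8 => slot 8
40: h=7, probe 7,8,9 => slot 9
904: h=2 => slot 2
569: h=8, probe 8,9,10 => slot 10
843: h=7, probe 7,8,9,10,0 => slot 0
919: h=6 => slot 6
Table: [843, _, 904, _, _, _, 919, 821, 73, 40, 569]

5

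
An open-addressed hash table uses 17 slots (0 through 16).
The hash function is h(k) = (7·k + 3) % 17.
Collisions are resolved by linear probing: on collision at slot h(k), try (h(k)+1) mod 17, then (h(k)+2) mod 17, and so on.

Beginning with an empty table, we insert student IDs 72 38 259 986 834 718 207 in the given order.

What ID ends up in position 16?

Insert 72: h=14, slot 14 empty -> index 14.
Insert 38: h=14, slot 14 occupied -> index 15.
Insert 259: h=14, slots 14,15 occupied -> index 16.
Insert 986: h=3, slot 3 empty -> index 3.
Insert 834: h=10, slot 10 empty -> index 10.
Insert 718: h=14, slots 14,15,16 occupied -> index 0.
Insert 207: h=7, slot 7 empty -> index 7.
Table: [718, —, —, 986, —, —, —, 207, —, —, 834, —, —, —, 72, 38, 259]

259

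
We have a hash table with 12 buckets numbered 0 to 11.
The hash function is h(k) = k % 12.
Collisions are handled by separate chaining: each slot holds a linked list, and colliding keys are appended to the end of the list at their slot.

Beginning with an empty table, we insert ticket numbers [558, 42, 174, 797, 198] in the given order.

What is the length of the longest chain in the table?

558 -> bucket 6
42 -> bucket 6 (collision)
174 -> bucket 6 (collision)
797 -> bucket 5
198 -> bucket 6 (collision)
Final buckets:
0: —
1: —
2: —
3: —
4: —
5: 797
6: 558 -> 42 -> 174 -> 198
7: —
8: —
9: —
10: —
11: —

4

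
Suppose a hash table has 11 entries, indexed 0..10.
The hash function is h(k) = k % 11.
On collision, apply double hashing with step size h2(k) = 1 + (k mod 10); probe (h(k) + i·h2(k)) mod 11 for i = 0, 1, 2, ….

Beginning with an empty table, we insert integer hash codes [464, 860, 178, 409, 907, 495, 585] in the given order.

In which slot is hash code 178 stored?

0

Insert 464: h=2, slot 2 empty → index 2.
Insert 860: h=2, h2=1, slot 2 occupied → index 3.
Insert 178: h=2, h2=9, slot 2 occupied → index 0.
Insert 409: h=2, h2=10, slot 2 occupied → index 1.
Insert 907: h=5, slot 5 empty → index 5.
Insert 495: h=0, h2=6, slot 0 occupied → index 6.
Insert 585: h=2, h2=6, slot 2 occupied → index 8.
Table: [178, 409, 464, 860, —, 907, 495, —, 585, —, —]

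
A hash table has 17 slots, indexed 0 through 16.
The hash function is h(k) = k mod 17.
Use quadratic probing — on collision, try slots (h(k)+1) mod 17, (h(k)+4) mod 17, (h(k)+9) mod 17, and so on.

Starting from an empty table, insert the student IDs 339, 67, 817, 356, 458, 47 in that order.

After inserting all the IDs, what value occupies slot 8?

458

339 hashes to 16; slot 16 is free -> place at 16.
67 hashes to 16; 16 taken -> place at 0.
817 hashes to 1; slot 1 is free -> place at 1.
356 hashes to 16; 16,0 taken -> place at 3.
458 hashes to 16; 16,0,3 taken -> place at 8.
47 hashes to 13; slot 13 is free -> place at 13.
Table: [67, 817, -, 356, -, -, -, -, 458, -, -, -, -, 47, -, -, 339]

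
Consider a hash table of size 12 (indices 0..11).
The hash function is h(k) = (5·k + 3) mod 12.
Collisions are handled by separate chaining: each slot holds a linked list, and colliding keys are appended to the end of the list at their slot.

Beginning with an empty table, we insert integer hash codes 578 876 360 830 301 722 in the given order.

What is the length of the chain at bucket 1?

3

Insert 578: h=1, bucket 1 empty → new chain.
Insert 876: h=3, bucket 3 empty → new chain.
Insert 360: h=3, bucket 3 nonempty → append to chain.
Insert 830: h=1, bucket 1 nonempty → append to chain.
Insert 301: h=8, bucket 8 empty → new chain.
Insert 722: h=1, bucket 1 nonempty → append to chain.
Final buckets:
0: ∅
1: 578 -> 830 -> 722
2: ∅
3: 876 -> 360
4: ∅
5: ∅
6: ∅
7: ∅
8: 301
9: ∅
10: ∅
11: ∅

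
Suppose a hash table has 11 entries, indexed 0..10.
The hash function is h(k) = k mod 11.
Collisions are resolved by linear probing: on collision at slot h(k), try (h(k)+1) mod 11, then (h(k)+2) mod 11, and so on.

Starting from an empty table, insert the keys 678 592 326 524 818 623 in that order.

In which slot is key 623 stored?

0

678: h=7 -> slot 7
592: h=9 -> slot 9
326: h=7, probe 7,8 -> slot 8
524: h=7, probe 7,8,9,10 -> slot 10
818: h=4 -> slot 4
623: h=7, probe 7,8,9,10,0 -> slot 0
Table: [623, _, _, _, 818, _, _, 678, 326, 592, 524]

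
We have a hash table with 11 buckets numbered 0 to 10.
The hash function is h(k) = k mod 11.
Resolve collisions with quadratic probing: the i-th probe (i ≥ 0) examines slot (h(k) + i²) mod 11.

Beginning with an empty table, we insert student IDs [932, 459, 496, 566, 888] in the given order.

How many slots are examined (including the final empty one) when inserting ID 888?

4

932 hashes to 8; slot 8 is free => place at 8.
459 hashes to 8; 8 taken => place at 9.
496 hashes to 1; slot 1 is free => place at 1.
566 hashes to 5; slot 5 is free => place at 5.
888 hashes to 8; 8,9,1 taken => place at 6.
Table: [., 496, ., ., ., 566, 888, ., 932, 459, .]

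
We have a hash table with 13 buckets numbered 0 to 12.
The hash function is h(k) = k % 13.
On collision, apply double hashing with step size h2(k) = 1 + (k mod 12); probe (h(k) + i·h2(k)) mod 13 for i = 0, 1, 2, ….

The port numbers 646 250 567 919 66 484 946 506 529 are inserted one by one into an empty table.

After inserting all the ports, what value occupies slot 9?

646

Insert 646: h=9, slot 9 empty → index 9.
Insert 250: h=3, slot 3 empty → index 3.
Insert 567: h=8, slot 8 empty → index 8.
Insert 919: h=9, h2=8, slot 9 occupied → index 4.
Insert 66: h=1, slot 1 empty → index 1.
Insert 484: h=3, h2=5, slots 3,8 occupied → index 0.
Insert 946: h=10, slot 10 empty → index 10.
Insert 506: h=12, slot 12 empty → index 12.
Insert 529: h=9, h2=2, slot 9 occupied → index 11.
Table: [484, 66, ∅, 250, 919, ∅, ∅, ∅, 567, 646, 946, 529, 506]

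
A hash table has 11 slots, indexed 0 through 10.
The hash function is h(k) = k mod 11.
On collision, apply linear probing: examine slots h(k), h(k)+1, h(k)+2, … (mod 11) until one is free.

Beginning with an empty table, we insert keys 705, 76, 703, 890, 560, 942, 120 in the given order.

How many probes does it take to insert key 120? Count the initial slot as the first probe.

705: h=1 -> slot 1
76: h=10 -> slot 10
703: h=10, probe 10,0 -> slot 0
890: h=10, probe 10,0,1,2 -> slot 2
560: h=10, probe 10,0,1,2,3 -> slot 3
942: h=7 -> slot 7
120: h=10, probe 10,0,1,2,3,4 -> slot 4
Table: [703, 705, 890, 560, 120, ., ., 942, ., ., 76]

6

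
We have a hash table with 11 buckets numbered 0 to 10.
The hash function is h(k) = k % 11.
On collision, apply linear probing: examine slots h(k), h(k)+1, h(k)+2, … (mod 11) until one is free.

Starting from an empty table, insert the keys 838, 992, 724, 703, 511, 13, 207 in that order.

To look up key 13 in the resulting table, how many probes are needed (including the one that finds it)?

838 hashes to 2; slot 2 is free => place at 2.
992 hashes to 2; 2 taken => place at 3.
724 hashes to 9; slot 9 is free => place at 9.
703 hashes to 10; slot 10 is free => place at 10.
511 hashes to 5; slot 5 is free => place at 5.
13 hashes to 2; 2,3 taken => place at 4.
207 hashes to 9; 9,10 taken => place at 0.
Table: [207, ., 838, 992, 13, 511, ., ., ., 724, 703]
Lookup 13: h=2, probe 2,3,4 → found at 4.

3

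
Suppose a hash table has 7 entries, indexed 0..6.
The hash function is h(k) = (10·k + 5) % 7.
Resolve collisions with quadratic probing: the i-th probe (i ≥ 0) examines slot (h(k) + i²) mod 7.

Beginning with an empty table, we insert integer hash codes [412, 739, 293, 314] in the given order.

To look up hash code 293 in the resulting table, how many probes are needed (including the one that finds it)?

3

Insert 412: h=2, slot 2 empty -> index 2.
Insert 739: h=3, slot 3 empty -> index 3.
Insert 293: h=2, slots 2,3 occupied -> index 6.
Insert 314: h=2, slots 2,3,6 occupied -> index 4.
Table: [_, _, 412, 739, 314, _, 293]
Lookup 293: h=2, probe 2,3,6 → found at 6.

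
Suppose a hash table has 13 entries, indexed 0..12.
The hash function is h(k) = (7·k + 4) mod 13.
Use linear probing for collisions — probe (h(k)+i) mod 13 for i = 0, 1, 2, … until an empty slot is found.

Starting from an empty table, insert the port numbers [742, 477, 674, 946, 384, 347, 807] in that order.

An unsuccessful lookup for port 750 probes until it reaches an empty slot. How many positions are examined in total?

4

Insert 742: h=11, slot 11 empty => index 11.
Insert 477: h=2, slot 2 empty => index 2.
Insert 674: h=3, slot 3 empty => index 3.
Insert 946: h=9, slot 9 empty => index 9.
Insert 384: h=1, slot 1 empty => index 1.
Insert 347: h=2, slots 2,3 occupied => index 4.
Insert 807: h=11, slot 11 occupied => index 12.
Table: [_, 384, 477, 674, 347, _, _, _, _, 946, _, 742, 807]
Lookup 750: h=2, probe 2,3,4,5 → slot 5 empty, not found.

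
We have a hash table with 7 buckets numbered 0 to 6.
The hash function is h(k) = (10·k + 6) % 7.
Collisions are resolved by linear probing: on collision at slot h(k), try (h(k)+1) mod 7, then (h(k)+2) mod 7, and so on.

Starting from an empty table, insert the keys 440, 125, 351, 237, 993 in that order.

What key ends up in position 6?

440 hashes to 3; slot 3 is free => place at 3.
125 hashes to 3; 3 taken => place at 4.
351 hashes to 2; slot 2 is free => place at 2.
237 hashes to 3; 3,4 taken => place at 5.
993 hashes to 3; 3,4,5 taken => place at 6.
Table: [., ., 351, 440, 125, 237, 993]

993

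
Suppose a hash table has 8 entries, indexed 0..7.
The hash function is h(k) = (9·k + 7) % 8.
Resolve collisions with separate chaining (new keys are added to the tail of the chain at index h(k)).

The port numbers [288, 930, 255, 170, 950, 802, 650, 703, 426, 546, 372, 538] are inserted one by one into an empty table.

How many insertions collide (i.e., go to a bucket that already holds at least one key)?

288 -> bucket 7
930 -> bucket 1
255 -> bucket 6
170 -> bucket 1 (collision)
950 -> bucket 5
802 -> bucket 1 (collision)
650 -> bucket 1 (collision)
703 -> bucket 6 (collision)
426 -> bucket 1 (collision)
546 -> bucket 1 (collision)
372 -> bucket 3
538 -> bucket 1 (collision)
Final buckets:
0: ∅
1: 930 -> 170 -> 802 -> 650 -> 426 -> 546 -> 538
2: ∅
3: 372
4: ∅
5: 950
6: 255 -> 703
7: 288

7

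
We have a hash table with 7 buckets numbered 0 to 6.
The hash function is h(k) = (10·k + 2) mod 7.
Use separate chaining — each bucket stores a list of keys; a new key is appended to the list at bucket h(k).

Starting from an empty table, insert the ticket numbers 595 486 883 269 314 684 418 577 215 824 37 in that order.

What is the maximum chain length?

4

Insert 595: h=2, bucket 2 empty → new chain.
Insert 486: h=4, bucket 4 empty → new chain.
Insert 883: h=5, bucket 5 empty → new chain.
Insert 269: h=4, bucket 4 nonempty → append to chain.
Insert 314: h=6, bucket 6 empty → new chain.
Insert 684: h=3, bucket 3 empty → new chain.
Insert 418: h=3, bucket 3 nonempty → append to chain.
Insert 577: h=4, bucket 4 nonempty → append to chain.
Insert 215: h=3, bucket 3 nonempty → append to chain.
Insert 824: h=3, bucket 3 nonempty → append to chain.
Insert 37: h=1, bucket 1 empty → new chain.
Final buckets:
0: _
1: 37
2: 595
3: 684 -> 418 -> 215 -> 824
4: 486 -> 269 -> 577
5: 883
6: 314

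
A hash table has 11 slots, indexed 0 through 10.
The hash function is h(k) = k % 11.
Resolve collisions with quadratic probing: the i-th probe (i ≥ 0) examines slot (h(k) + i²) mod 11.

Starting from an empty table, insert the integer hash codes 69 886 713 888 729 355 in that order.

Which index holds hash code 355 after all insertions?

7

69: h=3 -> slot 3
886: h=6 -> slot 6
713: h=9 -> slot 9
888: h=8 -> slot 8
729: h=3, probe 3,4 -> slot 4
355: h=3, probe 3,4,7 -> slot 7
Table: [-, -, -, 69, 729, -, 886, 355, 888, 713, -]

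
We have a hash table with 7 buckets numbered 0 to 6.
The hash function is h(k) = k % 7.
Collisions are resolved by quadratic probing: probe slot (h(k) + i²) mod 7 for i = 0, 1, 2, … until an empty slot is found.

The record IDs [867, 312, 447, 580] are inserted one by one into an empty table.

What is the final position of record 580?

3

Insert 867: h=6, slot 6 empty -> index 6.
Insert 312: h=4, slot 4 empty -> index 4.
Insert 447: h=6, slot 6 occupied -> index 0.
Insert 580: h=6, slots 6,0 occupied -> index 3.
Table: [447, ., ., 580, 312, ., 867]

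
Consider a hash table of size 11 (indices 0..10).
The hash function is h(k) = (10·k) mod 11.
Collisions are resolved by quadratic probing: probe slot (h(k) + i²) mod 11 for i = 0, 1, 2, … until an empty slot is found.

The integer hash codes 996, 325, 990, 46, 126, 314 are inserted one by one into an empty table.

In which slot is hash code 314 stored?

Insert 996: h=5, slot 5 empty → index 5.
Insert 325: h=5, slot 5 occupied → index 6.
Insert 990: h=0, slot 0 empty → index 0.
Insert 46: h=9, slot 9 empty → index 9.
Insert 126: h=6, slot 6 occupied → index 7.
Insert 314: h=5, slots 5,6,9 occupied → index 3.
Table: [990, _, _, 314, _, 996, 325, 126, _, 46, _]

3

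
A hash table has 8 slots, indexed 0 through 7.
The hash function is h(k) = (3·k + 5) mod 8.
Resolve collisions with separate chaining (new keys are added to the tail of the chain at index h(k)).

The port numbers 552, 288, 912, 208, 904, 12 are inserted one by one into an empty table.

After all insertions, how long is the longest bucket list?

552 -> bucket 5
288 -> bucket 5 (collision)
912 -> bucket 5 (collision)
208 -> bucket 5 (collision)
904 -> bucket 5 (collision)
12 -> bucket 1
Final buckets:
0: _
1: 12
2: _
3: _
4: _
5: 552 -> 288 -> 912 -> 208 -> 904
6: _
7: _

5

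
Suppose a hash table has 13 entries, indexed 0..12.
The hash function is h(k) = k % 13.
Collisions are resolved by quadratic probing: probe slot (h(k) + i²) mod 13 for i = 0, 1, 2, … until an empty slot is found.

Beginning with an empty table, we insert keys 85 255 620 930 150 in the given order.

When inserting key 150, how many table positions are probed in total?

4

Insert 85: h=7, slot 7 empty -> index 7.
Insert 255: h=8, slot 8 empty -> index 8.
Insert 620: h=9, slot 9 empty -> index 9.
Insert 930: h=7, slots 7,8 occupied -> index 11.
Insert 150: h=7, slots 7,8,11 occupied -> index 3.
Table: [—, —, —, 150, —, —, —, 85, 255, 620, —, 930, —]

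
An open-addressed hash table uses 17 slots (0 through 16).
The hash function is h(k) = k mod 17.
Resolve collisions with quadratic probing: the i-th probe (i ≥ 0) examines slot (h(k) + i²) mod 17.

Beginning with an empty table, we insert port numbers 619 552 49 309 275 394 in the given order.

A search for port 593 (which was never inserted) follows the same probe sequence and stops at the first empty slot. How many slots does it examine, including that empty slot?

2

619 hashes to 7; slot 7 is free → place at 7.
552 hashes to 8; slot 8 is free → place at 8.
49 hashes to 15; slot 15 is free → place at 15.
309 hashes to 3; slot 3 is free → place at 3.
275 hashes to 3; 3 taken → place at 4.
394 hashes to 3; 3,4,7 taken → place at 12.
Table: [., ., ., 309, 275, ., ., 619, 552, ., ., ., 394, ., ., 49, .]
Lookup 593: h=15, probe 15,16 → slot 16 empty, not found.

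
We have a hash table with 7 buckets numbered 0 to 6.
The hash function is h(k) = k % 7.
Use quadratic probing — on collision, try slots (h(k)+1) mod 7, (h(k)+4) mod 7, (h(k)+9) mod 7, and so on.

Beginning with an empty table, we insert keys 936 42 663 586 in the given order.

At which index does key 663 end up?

6

Insert 936: h=5, slot 5 empty => index 5.
Insert 42: h=0, slot 0 empty => index 0.
Insert 663: h=5, slot 5 occupied => index 6.
Insert 586: h=5, slots 5,6 occupied => index 2.
Table: [42, ., 586, ., ., 936, 663]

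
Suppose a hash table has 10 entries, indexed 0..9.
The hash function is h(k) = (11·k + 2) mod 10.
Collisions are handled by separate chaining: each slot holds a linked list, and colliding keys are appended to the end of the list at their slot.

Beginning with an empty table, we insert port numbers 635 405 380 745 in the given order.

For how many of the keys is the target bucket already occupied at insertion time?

635 -> bucket 7
405 -> bucket 7 (collision)
380 -> bucket 2
745 -> bucket 7 (collision)
Final buckets:
0: .
1: .
2: 380
3: .
4: .
5: .
6: .
7: 635 -> 405 -> 745
8: .
9: .

2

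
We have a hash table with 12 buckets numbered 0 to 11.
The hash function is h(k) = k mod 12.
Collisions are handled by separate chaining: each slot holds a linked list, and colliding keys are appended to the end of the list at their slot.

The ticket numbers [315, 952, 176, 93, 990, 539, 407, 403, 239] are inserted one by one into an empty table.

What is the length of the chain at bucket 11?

3

315 -> bucket 3
952 -> bucket 4
176 -> bucket 8
93 -> bucket 9
990 -> bucket 6
539 -> bucket 11
407 -> bucket 11 (collision)
403 -> bucket 7
239 -> bucket 11 (collision)
Final buckets:
0: ∅
1: ∅
2: ∅
3: 315
4: 952
5: ∅
6: 990
7: 403
8: 176
9: 93
10: ∅
11: 539 -> 407 -> 239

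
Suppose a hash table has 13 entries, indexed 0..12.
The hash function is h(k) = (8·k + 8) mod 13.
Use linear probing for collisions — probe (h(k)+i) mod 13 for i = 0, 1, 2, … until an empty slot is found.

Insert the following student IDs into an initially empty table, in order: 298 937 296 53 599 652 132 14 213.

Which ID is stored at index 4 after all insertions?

298: h=0 → slot 0
937: h=3 → slot 3
296: h=10 → slot 10
53: h=3, probe 3,4 → slot 4
599: h=3, probe 3,4,5 → slot 5
652: h=11 → slot 11
132: h=11, probe 11,12 → slot 12
14: h=3, probe 3,4,5,6 → slot 6
213: h=9 → slot 9
Table: [298, ∅, ∅, 937, 53, 599, 14, ∅, ∅, 213, 296, 652, 132]

53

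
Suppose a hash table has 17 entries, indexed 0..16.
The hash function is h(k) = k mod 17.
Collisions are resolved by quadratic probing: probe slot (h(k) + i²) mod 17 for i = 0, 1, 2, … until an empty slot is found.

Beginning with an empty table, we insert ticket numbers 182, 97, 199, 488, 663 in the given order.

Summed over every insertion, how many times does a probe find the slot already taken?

6

Insert 182: h=12, slot 12 empty → index 12.
Insert 97: h=12, slot 12 occupied → index 13.
Insert 199: h=12, slots 12,13 occupied → index 16.
Insert 488: h=12, slots 12,13,16 occupied → index 4.
Insert 663: h=0, slot 0 empty → index 0.
Table: [663, ∅, ∅, ∅, 488, ∅, ∅, ∅, ∅, ∅, ∅, ∅, 182, 97, ∅, ∅, 199]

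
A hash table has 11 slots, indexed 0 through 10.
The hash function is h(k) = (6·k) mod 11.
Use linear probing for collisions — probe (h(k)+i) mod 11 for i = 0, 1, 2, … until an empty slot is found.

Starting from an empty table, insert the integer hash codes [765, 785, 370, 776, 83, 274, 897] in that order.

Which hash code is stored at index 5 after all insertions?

765 hashes to 3; slot 3 is free -> place at 3.
785 hashes to 2; slot 2 is free -> place at 2.
370 hashes to 9; slot 9 is free -> place at 9.
776 hashes to 3; 3 taken -> place at 4.
83 hashes to 3; 3,4 taken -> place at 5.
274 hashes to 5; 5 taken -> place at 6.
897 hashes to 3; 3,4,5,6 taken -> place at 7.
Table: [., ., 785, 765, 776, 83, 274, 897, ., 370, .]

83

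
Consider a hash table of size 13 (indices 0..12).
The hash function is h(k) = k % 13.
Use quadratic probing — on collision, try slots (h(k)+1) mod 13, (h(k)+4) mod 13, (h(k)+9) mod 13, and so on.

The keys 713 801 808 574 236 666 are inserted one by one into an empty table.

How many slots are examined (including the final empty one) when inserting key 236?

3

Insert 713: h=11, slot 11 empty -> index 11.
Insert 801: h=8, slot 8 empty -> index 8.
Insert 808: h=2, slot 2 empty -> index 2.
Insert 574: h=2, slot 2 occupied -> index 3.
Insert 236: h=2, slots 2,3 occupied -> index 6.
Insert 666: h=3, slot 3 occupied -> index 4.
Table: [_, _, 808, 574, 666, _, 236, _, 801, _, _, 713, _]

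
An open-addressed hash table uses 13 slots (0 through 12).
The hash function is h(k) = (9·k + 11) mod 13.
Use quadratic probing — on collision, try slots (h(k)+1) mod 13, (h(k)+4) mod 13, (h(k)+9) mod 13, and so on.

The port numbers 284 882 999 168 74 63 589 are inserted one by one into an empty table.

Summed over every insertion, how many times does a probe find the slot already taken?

7

284 hashes to 6; slot 6 is free → place at 6.
882 hashes to 6; 6 taken → place at 7.
999 hashes to 6; 6,7 taken → place at 10.
168 hashes to 2; slot 2 is free → place at 2.
74 hashes to 1; slot 1 is free → place at 1.
63 hashes to 6; 6,7,10,2 taken → place at 9.
589 hashes to 8; slot 8 is free → place at 8.
Table: [_, 74, 168, _, _, _, 284, 882, 589, 63, 999, _, _]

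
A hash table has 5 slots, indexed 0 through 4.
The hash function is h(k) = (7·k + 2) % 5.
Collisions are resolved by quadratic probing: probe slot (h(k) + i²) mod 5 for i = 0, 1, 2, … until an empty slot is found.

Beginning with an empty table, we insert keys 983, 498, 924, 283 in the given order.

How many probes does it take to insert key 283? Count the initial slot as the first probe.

3

983: h=3 => slot 3
498: h=3, probe 3,4 => slot 4
924: h=0 => slot 0
283: h=3, probe 3,4,2 => slot 2
Table: [924, -, 283, 983, 498]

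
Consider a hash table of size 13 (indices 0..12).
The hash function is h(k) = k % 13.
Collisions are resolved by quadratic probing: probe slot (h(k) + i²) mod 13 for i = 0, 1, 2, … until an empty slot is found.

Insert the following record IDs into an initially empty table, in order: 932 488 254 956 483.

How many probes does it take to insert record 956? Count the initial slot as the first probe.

3

Insert 932: h=9, slot 9 empty → index 9.
Insert 488: h=7, slot 7 empty → index 7.
Insert 254: h=7, slot 7 occupied → index 8.
Insert 956: h=7, slots 7,8 occupied → index 11.
Insert 483: h=2, slot 2 empty → index 2.
Table: [—, —, 483, —, —, —, —, 488, 254, 932, —, 956, —]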